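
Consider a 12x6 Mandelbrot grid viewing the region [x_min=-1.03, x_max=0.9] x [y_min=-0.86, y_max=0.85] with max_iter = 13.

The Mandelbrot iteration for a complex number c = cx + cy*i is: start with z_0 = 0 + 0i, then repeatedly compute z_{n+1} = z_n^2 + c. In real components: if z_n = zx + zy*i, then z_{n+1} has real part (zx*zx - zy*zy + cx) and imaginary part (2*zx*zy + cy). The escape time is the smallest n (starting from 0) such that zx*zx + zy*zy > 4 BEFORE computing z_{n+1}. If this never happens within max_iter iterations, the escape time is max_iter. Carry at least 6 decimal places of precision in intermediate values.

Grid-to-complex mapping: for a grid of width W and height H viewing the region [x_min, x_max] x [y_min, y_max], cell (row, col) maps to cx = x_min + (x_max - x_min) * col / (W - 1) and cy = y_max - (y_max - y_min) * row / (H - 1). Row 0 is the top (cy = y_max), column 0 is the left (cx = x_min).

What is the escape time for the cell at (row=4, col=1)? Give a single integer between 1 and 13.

Answer: 5

Derivation:
z_0 = 0 + 0i, c = -0.8545 + -0.5180i
Iter 1: z = -0.8545 + -0.5180i, |z|^2 = 0.9986
Iter 2: z = -0.3926 + 0.3673i, |z|^2 = 0.2891
Iter 3: z = -0.8353 + -0.8064i, |z|^2 = 1.3481
Iter 4: z = -0.8071 + 0.8292i, |z|^2 = 1.3391
Iter 5: z = -0.8907 + -1.8566i, |z|^2 = 4.2403
Escaped at iteration 5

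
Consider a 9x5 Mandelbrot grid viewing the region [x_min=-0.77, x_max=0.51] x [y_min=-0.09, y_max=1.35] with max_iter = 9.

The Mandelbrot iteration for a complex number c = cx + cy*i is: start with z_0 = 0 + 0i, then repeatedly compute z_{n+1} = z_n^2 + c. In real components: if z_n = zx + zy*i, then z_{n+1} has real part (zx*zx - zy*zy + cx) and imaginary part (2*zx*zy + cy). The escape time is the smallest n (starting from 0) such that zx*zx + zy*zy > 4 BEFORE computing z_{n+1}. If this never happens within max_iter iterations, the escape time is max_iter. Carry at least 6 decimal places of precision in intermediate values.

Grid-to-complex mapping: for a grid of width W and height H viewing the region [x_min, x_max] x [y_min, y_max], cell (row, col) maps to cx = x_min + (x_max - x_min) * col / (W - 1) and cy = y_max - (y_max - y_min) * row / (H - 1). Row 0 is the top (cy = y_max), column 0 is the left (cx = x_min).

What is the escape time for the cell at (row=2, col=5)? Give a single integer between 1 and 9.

z_0 = 0 + 0i, c = 0.0300 + 0.6300i
Iter 1: z = 0.0300 + 0.6300i, |z|^2 = 0.3978
Iter 2: z = -0.3660 + 0.6678i, |z|^2 = 0.5799
Iter 3: z = -0.2820 + 0.1412i, |z|^2 = 0.0995
Iter 4: z = 0.0896 + 0.5504i, |z|^2 = 0.3109
Iter 5: z = -0.2649 + 0.7286i, |z|^2 = 0.6011
Iter 6: z = -0.4307 + 0.2440i, |z|^2 = 0.2451
Iter 7: z = 0.1560 + 0.4198i, |z|^2 = 0.2006
Iter 8: z = -0.1219 + 0.7610i, |z|^2 = 0.5939

Answer: 9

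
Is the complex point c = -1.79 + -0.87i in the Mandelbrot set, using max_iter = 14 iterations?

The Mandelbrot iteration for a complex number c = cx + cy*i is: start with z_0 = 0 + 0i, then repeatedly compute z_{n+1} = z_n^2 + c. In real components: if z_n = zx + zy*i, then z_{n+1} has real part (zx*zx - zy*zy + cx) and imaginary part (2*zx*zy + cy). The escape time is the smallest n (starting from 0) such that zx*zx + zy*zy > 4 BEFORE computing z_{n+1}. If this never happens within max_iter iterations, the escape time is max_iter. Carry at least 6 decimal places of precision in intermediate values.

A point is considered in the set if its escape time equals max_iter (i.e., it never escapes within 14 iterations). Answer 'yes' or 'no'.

Answer: no

Derivation:
z_0 = 0 + 0i, c = -1.7900 + -0.8700i
Iter 1: z = -1.7900 + -0.8700i, |z|^2 = 3.9610
Iter 2: z = 0.6572 + 2.2446i, |z|^2 = 5.4701
Escaped at iteration 2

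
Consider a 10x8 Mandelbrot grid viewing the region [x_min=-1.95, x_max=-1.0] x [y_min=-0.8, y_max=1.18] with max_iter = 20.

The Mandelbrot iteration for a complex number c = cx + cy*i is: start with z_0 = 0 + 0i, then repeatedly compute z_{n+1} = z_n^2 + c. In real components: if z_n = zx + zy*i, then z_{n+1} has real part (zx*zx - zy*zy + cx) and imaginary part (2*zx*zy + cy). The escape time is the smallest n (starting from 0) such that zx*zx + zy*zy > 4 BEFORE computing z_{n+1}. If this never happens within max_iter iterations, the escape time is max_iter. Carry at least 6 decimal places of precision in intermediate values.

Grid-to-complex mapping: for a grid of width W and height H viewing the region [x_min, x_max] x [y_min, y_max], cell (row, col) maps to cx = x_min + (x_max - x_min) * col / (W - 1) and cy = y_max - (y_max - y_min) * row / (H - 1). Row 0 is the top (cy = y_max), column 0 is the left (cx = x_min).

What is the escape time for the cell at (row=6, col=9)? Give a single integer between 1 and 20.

z_0 = 0 + 0i, c = -1.0000 + -0.5171i
Iter 1: z = -1.0000 + -0.5171i, |z|^2 = 1.2674
Iter 2: z = -0.2674 + 0.5171i, |z|^2 = 0.3390
Iter 3: z = -1.1959 + -0.7937i, |z|^2 = 2.0602
Iter 4: z = -0.1998 + 1.3814i, |z|^2 = 1.9481
Iter 5: z = -2.8682 + -1.0692i, |z|^2 = 9.3701
Escaped at iteration 5

Answer: 5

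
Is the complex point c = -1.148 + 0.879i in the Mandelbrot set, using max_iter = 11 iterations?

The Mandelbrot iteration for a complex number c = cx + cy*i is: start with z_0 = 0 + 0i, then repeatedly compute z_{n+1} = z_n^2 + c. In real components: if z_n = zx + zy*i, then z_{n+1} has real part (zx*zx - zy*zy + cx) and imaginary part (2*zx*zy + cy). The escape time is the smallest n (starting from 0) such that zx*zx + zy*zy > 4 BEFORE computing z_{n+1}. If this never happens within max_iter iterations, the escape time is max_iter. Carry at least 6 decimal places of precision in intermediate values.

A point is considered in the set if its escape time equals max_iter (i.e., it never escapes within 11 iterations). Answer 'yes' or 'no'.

z_0 = 0 + 0i, c = -1.1480 + 0.8790i
Iter 1: z = -1.1480 + 0.8790i, |z|^2 = 2.0905
Iter 2: z = -0.6027 + -1.1392i, |z|^2 = 1.6610
Iter 3: z = -2.0824 + 2.2523i, |z|^2 = 9.4093
Escaped at iteration 3

Answer: no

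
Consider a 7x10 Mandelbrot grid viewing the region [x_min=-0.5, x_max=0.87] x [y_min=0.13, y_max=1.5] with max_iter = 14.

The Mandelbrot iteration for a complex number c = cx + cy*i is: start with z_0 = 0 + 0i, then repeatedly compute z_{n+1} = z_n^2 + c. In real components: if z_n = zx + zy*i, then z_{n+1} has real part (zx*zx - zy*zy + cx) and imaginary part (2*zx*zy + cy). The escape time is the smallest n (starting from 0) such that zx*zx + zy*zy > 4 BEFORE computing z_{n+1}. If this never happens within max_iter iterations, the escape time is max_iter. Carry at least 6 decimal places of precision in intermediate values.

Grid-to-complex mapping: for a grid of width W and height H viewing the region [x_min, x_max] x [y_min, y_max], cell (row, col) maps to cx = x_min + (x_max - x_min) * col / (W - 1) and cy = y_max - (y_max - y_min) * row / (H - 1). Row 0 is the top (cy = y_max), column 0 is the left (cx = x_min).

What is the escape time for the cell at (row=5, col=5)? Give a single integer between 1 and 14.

z_0 = 0 + 0i, c = 0.6417 + 0.7389i
Iter 1: z = 0.6417 + 0.7389i, |z|^2 = 0.9577
Iter 2: z = 0.5074 + 1.6871i, |z|^2 = 3.1039
Iter 3: z = -1.9472 + 2.4511i, |z|^2 = 9.7998
Escaped at iteration 3

Answer: 3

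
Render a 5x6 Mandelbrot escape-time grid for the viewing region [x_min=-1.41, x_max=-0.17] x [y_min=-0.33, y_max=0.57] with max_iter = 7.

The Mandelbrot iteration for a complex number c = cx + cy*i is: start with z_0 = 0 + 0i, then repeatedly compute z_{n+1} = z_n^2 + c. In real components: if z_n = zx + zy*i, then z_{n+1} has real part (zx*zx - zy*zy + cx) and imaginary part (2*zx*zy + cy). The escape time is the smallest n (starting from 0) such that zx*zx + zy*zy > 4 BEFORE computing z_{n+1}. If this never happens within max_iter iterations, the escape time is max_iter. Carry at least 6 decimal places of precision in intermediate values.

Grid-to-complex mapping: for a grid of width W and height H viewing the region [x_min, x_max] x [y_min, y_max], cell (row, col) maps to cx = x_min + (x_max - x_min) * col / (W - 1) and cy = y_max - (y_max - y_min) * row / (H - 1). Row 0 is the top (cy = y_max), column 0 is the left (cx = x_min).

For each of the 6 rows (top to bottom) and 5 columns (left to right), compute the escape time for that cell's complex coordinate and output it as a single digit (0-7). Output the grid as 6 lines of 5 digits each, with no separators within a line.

Answer: 34677
57777
67777
77777
77777
57777

Derivation:
(row=0, col=0): c = -1.4100 + 0.5700i → escape time 3
(row=0, col=1): c = -1.1000 + 0.5700i → escape time 4
(row=0, col=2): c = -0.7900 + 0.5700i → escape time 6
(row=0, col=3): c = -0.4800 + 0.5700i → escape time 7
(row=0, col=4): c = -0.1700 + 0.5700i → escape time 7
(row=1, col=0): c = -1.4100 + 0.3900i → escape time 5
(row=1, col=1): c = -1.1000 + 0.3900i → escape time 7
(row=1, col=2): c = -0.7900 + 0.3900i → escape time 7
(row=1, col=3): c = -0.4800 + 0.3900i → escape time 7
(row=1, col=4): c = -0.1700 + 0.3900i → escape time 7
(row=2, col=0): c = -1.4100 + 0.2100i → escape time 6
(row=2, col=1): c = -1.1000 + 0.2100i → escape time 7
(row=2, col=2): c = -0.7900 + 0.2100i → escape time 7
(row=2, col=3): c = -0.4800 + 0.2100i → escape time 7
(row=2, col=4): c = -0.1700 + 0.2100i → escape time 7
(row=3, col=0): c = -1.4100 + 0.0300i → escape time 7
(row=3, col=1): c = -1.1000 + 0.0300i → escape time 7
(row=3, col=2): c = -0.7900 + 0.0300i → escape time 7
(row=3, col=3): c = -0.4800 + 0.0300i → escape time 7
(row=3, col=4): c = -0.1700 + 0.0300i → escape time 7
(row=4, col=0): c = -1.4100 + -0.1500i → escape time 7
(row=4, col=1): c = -1.1000 + -0.1500i → escape time 7
(row=4, col=2): c = -0.7900 + -0.1500i → escape time 7
(row=4, col=3): c = -0.4800 + -0.1500i → escape time 7
(row=4, col=4): c = -0.1700 + -0.1500i → escape time 7
(row=5, col=0): c = -1.4100 + -0.3300i → escape time 5
(row=5, col=1): c = -1.1000 + -0.3300i → escape time 7
(row=5, col=2): c = -0.7900 + -0.3300i → escape time 7
(row=5, col=3): c = -0.4800 + -0.3300i → escape time 7
(row=5, col=4): c = -0.1700 + -0.3300i → escape time 7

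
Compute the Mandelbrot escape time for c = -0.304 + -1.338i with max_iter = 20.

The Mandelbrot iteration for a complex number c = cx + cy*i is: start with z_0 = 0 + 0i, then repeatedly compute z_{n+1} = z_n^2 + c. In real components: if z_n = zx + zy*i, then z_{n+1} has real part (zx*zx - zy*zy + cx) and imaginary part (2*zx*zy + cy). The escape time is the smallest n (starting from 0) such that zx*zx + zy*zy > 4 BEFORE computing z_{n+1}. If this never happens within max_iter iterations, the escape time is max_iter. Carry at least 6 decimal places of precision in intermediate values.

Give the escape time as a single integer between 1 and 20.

z_0 = 0 + 0i, c = -0.3040 + -1.3380i
Iter 1: z = -0.3040 + -1.3380i, |z|^2 = 1.8827
Iter 2: z = -2.0018 + -0.5245i, |z|^2 = 4.2824
Escaped at iteration 2

Answer: 2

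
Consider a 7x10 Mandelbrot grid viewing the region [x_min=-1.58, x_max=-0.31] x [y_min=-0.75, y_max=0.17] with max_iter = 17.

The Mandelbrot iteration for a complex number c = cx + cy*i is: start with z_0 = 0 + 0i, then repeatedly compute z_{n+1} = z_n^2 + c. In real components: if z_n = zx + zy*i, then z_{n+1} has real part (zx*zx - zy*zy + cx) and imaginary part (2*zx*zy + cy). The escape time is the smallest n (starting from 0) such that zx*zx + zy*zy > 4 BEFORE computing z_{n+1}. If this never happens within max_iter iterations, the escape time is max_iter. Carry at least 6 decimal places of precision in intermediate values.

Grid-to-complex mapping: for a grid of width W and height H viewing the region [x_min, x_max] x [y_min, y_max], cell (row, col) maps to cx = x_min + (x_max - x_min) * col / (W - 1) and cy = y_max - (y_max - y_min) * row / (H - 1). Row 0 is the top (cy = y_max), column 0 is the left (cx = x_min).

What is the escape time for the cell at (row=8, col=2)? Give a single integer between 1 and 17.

z_0 = 0 + 0i, c = -1.1567 + -0.6478i
Iter 1: z = -1.1567 + -0.6478i, |z|^2 = 1.7575
Iter 2: z = -0.2384 + 0.8507i, |z|^2 = 0.7806
Iter 3: z = -1.8236 + -1.0534i, |z|^2 = 4.4352
Escaped at iteration 3

Answer: 3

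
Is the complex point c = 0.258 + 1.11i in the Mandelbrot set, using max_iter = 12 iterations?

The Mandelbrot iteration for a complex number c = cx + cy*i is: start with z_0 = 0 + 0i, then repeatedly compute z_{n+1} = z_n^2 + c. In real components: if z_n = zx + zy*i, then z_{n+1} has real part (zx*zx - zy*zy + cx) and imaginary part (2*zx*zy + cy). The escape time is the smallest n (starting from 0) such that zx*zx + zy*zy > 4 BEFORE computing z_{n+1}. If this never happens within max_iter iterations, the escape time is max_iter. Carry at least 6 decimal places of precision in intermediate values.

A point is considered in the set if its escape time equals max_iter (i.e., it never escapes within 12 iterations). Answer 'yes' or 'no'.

z_0 = 0 + 0i, c = 0.2580 + 1.1100i
Iter 1: z = 0.2580 + 1.1100i, |z|^2 = 1.2987
Iter 2: z = -0.9075 + 1.6828i, |z|^2 = 3.6553
Iter 3: z = -1.7501 + -1.9443i, |z|^2 = 6.8431
Escaped at iteration 3

Answer: no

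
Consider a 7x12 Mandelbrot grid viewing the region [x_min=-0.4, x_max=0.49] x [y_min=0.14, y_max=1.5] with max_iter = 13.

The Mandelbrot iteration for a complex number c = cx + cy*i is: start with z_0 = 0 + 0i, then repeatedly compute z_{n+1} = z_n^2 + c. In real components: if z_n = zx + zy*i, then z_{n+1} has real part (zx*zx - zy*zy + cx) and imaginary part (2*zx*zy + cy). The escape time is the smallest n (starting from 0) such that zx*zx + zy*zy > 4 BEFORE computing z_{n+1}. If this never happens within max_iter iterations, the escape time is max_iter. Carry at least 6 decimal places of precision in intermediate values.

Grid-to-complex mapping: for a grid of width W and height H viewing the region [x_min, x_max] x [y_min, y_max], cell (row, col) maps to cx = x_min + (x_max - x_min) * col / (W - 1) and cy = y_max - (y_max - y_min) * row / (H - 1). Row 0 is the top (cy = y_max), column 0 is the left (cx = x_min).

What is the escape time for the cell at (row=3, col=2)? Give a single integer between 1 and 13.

Answer: 5

Derivation:
z_0 = 0 + 0i, c = -0.1033 + 1.1291i
Iter 1: z = -0.1033 + 1.1291i, |z|^2 = 1.2855
Iter 2: z = -1.3675 + 0.8957i, |z|^2 = 2.6724
Iter 3: z = 0.9644 + -1.3208i, |z|^2 = 2.6745
Iter 4: z = -0.9178 + -1.4183i, |z|^2 = 2.8540
Iter 5: z = -1.2727 + 3.7325i, |z|^2 = 15.5515
Escaped at iteration 5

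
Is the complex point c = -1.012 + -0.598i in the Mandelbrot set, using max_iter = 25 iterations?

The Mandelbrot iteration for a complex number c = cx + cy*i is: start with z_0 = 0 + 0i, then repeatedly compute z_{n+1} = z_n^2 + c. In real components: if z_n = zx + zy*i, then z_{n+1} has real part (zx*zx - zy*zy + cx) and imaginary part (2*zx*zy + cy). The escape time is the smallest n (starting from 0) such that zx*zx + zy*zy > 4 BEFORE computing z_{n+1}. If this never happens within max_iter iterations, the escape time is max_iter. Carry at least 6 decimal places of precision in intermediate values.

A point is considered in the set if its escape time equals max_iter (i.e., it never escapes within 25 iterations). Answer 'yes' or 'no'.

z_0 = 0 + 0i, c = -1.0120 + -0.5980i
Iter 1: z = -1.0120 + -0.5980i, |z|^2 = 1.3817
Iter 2: z = -0.3455 + 0.6124i, |z|^2 = 0.4943
Iter 3: z = -1.2676 + -1.0211i, |z|^2 = 2.6495
Iter 4: z = -0.4477 + 1.9907i, |z|^2 = 4.1634
Escaped at iteration 4

Answer: no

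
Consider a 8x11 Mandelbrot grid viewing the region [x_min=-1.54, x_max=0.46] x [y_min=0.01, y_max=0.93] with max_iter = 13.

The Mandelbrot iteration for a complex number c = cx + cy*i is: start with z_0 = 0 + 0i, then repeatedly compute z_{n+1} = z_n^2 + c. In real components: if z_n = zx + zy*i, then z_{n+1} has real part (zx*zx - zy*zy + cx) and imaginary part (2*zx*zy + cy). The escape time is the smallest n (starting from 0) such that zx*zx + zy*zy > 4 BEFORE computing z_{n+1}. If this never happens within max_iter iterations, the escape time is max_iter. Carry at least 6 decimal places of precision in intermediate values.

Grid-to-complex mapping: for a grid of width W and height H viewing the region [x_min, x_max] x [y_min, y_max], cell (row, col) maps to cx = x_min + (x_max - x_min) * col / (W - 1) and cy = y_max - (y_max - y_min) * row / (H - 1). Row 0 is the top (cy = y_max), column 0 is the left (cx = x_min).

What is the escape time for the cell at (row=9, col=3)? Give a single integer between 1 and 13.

z_0 = 0 + 0i, c = -0.6829 + 0.1020i
Iter 1: z = -0.6829 + 0.1020i, |z|^2 = 0.4767
Iter 2: z = -0.2270 + -0.0373i, |z|^2 = 0.0529
Iter 3: z = -0.6327 + 0.1189i, |z|^2 = 0.4145
Iter 4: z = -0.2966 + -0.0485i, |z|^2 = 0.0904
Iter 5: z = -0.5972 + 0.1308i, |z|^2 = 0.3738
Iter 6: z = -0.3433 + -0.0542i, |z|^2 = 0.1208
Iter 7: z = -0.5679 + 0.1392i, |z|^2 = 0.3419
Iter 8: z = -0.3797 + -0.0561i, |z|^2 = 0.1473
Iter 9: z = -0.5418 + 0.1446i, |z|^2 = 0.3145
Iter 10: z = -0.4102 + -0.0547i, |z|^2 = 0.1712
Iter 11: z = -0.5176 + 0.1469i, |z|^2 = 0.2895
Iter 12: z = -0.4365 + -0.0501i, |z|^2 = 0.1931

Answer: 13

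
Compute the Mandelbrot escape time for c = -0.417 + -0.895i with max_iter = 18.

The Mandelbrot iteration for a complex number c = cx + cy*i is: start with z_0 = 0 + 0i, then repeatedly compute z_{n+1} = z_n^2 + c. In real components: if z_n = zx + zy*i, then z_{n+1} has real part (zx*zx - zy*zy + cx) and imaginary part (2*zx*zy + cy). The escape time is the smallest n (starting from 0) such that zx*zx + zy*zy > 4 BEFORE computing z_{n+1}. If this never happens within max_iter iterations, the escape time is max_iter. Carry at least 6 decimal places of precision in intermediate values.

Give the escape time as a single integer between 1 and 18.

z_0 = 0 + 0i, c = -0.4170 + -0.8950i
Iter 1: z = -0.4170 + -0.8950i, |z|^2 = 0.9749
Iter 2: z = -1.0441 + -0.1486i, |z|^2 = 1.1123
Iter 3: z = 0.6511 + -0.5847i, |z|^2 = 0.7659
Iter 4: z = -0.3349 + -1.6565i, |z|^2 = 2.8562
Iter 5: z = -3.0488 + 0.2146i, |z|^2 = 9.3415
Escaped at iteration 5

Answer: 5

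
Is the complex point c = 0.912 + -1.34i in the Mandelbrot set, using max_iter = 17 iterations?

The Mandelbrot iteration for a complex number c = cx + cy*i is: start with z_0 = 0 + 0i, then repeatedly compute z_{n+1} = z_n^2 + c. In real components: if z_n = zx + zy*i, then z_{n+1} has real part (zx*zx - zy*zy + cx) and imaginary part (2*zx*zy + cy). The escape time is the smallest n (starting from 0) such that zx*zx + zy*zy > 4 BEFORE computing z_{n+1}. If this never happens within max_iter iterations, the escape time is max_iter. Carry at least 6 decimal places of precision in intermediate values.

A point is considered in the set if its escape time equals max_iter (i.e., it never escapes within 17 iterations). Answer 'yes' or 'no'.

Answer: no

Derivation:
z_0 = 0 + 0i, c = 0.9120 + -1.3400i
Iter 1: z = 0.9120 + -1.3400i, |z|^2 = 2.6273
Iter 2: z = -0.0519 + -3.7842i, |z|^2 = 14.3226
Escaped at iteration 2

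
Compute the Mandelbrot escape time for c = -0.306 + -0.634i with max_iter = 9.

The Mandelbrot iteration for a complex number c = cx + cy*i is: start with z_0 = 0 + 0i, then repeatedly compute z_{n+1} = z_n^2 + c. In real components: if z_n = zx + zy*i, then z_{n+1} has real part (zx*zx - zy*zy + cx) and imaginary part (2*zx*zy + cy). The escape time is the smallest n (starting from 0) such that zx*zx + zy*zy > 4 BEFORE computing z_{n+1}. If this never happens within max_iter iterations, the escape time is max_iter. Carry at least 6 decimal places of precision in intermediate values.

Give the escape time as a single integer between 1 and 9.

Answer: 9

Derivation:
z_0 = 0 + 0i, c = -0.3060 + -0.6340i
Iter 1: z = -0.3060 + -0.6340i, |z|^2 = 0.4956
Iter 2: z = -0.6143 + -0.2460i, |z|^2 = 0.4379
Iter 3: z = 0.0109 + -0.3318i, |z|^2 = 0.1102
Iter 4: z = -0.4159 + -0.6412i, |z|^2 = 0.5842
Iter 5: z = -0.5441 + -0.1006i, |z|^2 = 0.3062
Iter 6: z = -0.0200 + -0.5245i, |z|^2 = 0.2756
Iter 7: z = -0.5807 + -0.6130i, |z|^2 = 0.7130
Iter 8: z = -0.3445 + 0.0780i, |z|^2 = 0.1248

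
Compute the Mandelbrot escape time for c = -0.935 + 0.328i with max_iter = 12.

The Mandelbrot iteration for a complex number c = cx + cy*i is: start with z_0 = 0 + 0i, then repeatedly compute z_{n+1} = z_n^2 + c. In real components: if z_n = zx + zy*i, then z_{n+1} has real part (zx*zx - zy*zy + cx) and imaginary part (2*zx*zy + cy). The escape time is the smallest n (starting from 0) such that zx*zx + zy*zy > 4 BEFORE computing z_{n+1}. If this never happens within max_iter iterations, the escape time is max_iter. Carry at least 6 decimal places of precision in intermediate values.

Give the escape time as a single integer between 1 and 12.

z_0 = 0 + 0i, c = -0.9350 + 0.3280i
Iter 1: z = -0.9350 + 0.3280i, |z|^2 = 0.9818
Iter 2: z = -0.1684 + -0.2854i, |z|^2 = 0.1098
Iter 3: z = -0.9881 + 0.4241i, |z|^2 = 1.1562
Iter 4: z = -0.1385 + -0.5101i, |z|^2 = 0.2794
Iter 5: z = -1.1760 + 0.4693i, |z|^2 = 1.6032
Iter 6: z = 0.2277 + -0.7758i, |z|^2 = 0.6537
Iter 7: z = -1.4851 + -0.0252i, |z|^2 = 2.2061
Iter 8: z = 1.2698 + 0.4030i, |z|^2 = 1.7749
Iter 9: z = 0.5151 + 1.3514i, |z|^2 = 2.0916
Iter 10: z = -2.4959 + 1.7202i, |z|^2 = 9.1889
Escaped at iteration 10

Answer: 10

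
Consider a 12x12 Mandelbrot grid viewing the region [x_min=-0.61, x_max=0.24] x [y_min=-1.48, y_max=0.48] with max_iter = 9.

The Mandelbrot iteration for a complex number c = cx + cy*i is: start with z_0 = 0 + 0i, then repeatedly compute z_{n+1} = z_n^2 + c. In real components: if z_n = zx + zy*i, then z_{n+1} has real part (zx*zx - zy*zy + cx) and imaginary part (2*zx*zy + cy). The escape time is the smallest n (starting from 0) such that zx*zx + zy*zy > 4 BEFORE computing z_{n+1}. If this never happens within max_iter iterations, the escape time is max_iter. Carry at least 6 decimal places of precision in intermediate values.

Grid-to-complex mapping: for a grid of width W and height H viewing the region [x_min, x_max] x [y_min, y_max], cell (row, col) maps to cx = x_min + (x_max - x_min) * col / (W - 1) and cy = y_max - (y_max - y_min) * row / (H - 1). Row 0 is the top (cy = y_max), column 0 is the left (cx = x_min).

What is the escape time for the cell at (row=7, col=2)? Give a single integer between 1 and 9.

Answer: 6

Derivation:
z_0 = 0 + 0i, c = -0.4555 + -0.7673i
Iter 1: z = -0.4555 + -0.7673i, |z|^2 = 0.7961
Iter 2: z = -0.8367 + -0.0684i, |z|^2 = 0.7048
Iter 3: z = 0.2400 + -0.6529i, |z|^2 = 0.4838
Iter 4: z = -0.8241 + -1.0806i, |z|^2 = 1.8469
Iter 5: z = -0.9440 + 1.0139i, |z|^2 = 1.9191
Iter 6: z = -0.5922 + -2.6815i, |z|^2 = 7.5412
Escaped at iteration 6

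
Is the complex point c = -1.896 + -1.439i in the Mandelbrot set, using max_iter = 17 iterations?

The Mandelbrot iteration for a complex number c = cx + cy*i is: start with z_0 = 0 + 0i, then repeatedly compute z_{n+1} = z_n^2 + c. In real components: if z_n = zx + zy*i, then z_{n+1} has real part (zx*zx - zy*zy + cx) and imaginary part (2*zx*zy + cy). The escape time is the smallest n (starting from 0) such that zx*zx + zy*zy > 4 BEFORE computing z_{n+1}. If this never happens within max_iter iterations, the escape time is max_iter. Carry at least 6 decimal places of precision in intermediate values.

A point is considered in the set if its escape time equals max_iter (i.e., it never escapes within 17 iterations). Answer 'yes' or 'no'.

z_0 = 0 + 0i, c = -1.8960 + -1.4390i
Iter 1: z = -1.8960 + -1.4390i, |z|^2 = 5.6655
Escaped at iteration 1

Answer: no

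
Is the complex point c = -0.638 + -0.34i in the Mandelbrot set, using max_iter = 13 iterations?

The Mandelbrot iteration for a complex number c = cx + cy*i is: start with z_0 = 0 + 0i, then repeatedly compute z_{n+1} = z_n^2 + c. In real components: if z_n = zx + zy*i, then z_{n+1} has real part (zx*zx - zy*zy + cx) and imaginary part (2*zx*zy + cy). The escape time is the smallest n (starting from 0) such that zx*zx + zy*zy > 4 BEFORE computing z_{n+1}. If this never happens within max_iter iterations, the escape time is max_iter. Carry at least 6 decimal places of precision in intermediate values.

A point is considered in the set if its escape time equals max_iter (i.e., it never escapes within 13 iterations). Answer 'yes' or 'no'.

z_0 = 0 + 0i, c = -0.6380 + -0.3400i
Iter 1: z = -0.6380 + -0.3400i, |z|^2 = 0.5226
Iter 2: z = -0.3466 + 0.0938i, |z|^2 = 0.1289
Iter 3: z = -0.5267 + -0.4050i, |z|^2 = 0.4415
Iter 4: z = -0.5246 + 0.0867i, |z|^2 = 0.2828
Iter 5: z = -0.3703 + -0.4309i, |z|^2 = 0.3228
Iter 6: z = -0.6866 + -0.0209i, |z|^2 = 0.4719
Iter 7: z = -0.1670 + -0.3113i, |z|^2 = 0.1248
Iter 8: z = -0.7070 + -0.2360i, |z|^2 = 0.5556
Iter 9: z = -0.1938 + -0.0062i, |z|^2 = 0.0376
Iter 10: z = -0.6005 + -0.3376i, |z|^2 = 0.4745
Iter 11: z = -0.3914 + 0.0654i, |z|^2 = 0.1575
Iter 12: z = -0.4891 + -0.3912i, |z|^2 = 0.3923
Did not escape in 13 iterations → in set

Answer: yes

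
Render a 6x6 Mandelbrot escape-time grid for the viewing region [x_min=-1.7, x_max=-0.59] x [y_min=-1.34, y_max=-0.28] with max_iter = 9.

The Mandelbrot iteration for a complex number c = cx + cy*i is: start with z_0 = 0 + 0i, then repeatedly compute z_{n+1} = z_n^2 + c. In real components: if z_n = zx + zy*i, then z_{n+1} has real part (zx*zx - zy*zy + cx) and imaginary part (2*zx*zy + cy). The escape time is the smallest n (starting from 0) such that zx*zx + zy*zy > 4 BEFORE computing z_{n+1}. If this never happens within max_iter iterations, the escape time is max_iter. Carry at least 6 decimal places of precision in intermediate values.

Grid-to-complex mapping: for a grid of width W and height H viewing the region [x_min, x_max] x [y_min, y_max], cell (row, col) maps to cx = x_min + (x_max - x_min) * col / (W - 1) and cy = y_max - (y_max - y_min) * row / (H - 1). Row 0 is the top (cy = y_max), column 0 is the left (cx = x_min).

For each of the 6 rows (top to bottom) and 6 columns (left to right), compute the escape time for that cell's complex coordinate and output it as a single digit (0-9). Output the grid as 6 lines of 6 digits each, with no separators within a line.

Answer: 459999
334569
333447
233334
123333
122222

Derivation:
(row=0, col=0): c = -1.7000 + -0.2800i → escape time 4
(row=0, col=1): c = -1.4780 + -0.2800i → escape time 5
(row=0, col=2): c = -1.2560 + -0.2800i → escape time 9
(row=0, col=3): c = -1.0340 + -0.2800i → escape time 9
(row=0, col=4): c = -0.8120 + -0.2800i → escape time 9
(row=0, col=5): c = -0.5900 + -0.2800i → escape time 9
(row=1, col=0): c = -1.7000 + -0.4920i → escape time 3
(row=1, col=1): c = -1.4780 + -0.4920i → escape time 3
(row=1, col=2): c = -1.2560 + -0.4920i → escape time 4
(row=1, col=3): c = -1.0340 + -0.4920i → escape time 5
(row=1, col=4): c = -0.8120 + -0.4920i → escape time 6
(row=1, col=5): c = -0.5900 + -0.4920i → escape time 9
(row=2, col=0): c = -1.7000 + -0.7040i → escape time 3
(row=2, col=1): c = -1.4780 + -0.7040i → escape time 3
(row=2, col=2): c = -1.2560 + -0.7040i → escape time 3
(row=2, col=3): c = -1.0340 + -0.7040i → escape time 4
(row=2, col=4): c = -0.8120 + -0.7040i → escape time 4
(row=2, col=5): c = -0.5900 + -0.7040i → escape time 7
(row=3, col=0): c = -1.7000 + -0.9160i → escape time 2
(row=3, col=1): c = -1.4780 + -0.9160i → escape time 3
(row=3, col=2): c = -1.2560 + -0.9160i → escape time 3
(row=3, col=3): c = -1.0340 + -0.9160i → escape time 3
(row=3, col=4): c = -0.8120 + -0.9160i → escape time 3
(row=3, col=5): c = -0.5900 + -0.9160i → escape time 4
(row=4, col=0): c = -1.7000 + -1.1280i → escape time 1
(row=4, col=1): c = -1.4780 + -1.1280i → escape time 2
(row=4, col=2): c = -1.2560 + -1.1280i → escape time 3
(row=4, col=3): c = -1.0340 + -1.1280i → escape time 3
(row=4, col=4): c = -0.8120 + -1.1280i → escape time 3
(row=4, col=5): c = -0.5900 + -1.1280i → escape time 3
(row=5, col=0): c = -1.7000 + -1.3400i → escape time 1
(row=5, col=1): c = -1.4780 + -1.3400i → escape time 2
(row=5, col=2): c = -1.2560 + -1.3400i → escape time 2
(row=5, col=3): c = -1.0340 + -1.3400i → escape time 2
(row=5, col=4): c = -0.8120 + -1.3400i → escape time 2
(row=5, col=5): c = -0.5900 + -1.3400i → escape time 2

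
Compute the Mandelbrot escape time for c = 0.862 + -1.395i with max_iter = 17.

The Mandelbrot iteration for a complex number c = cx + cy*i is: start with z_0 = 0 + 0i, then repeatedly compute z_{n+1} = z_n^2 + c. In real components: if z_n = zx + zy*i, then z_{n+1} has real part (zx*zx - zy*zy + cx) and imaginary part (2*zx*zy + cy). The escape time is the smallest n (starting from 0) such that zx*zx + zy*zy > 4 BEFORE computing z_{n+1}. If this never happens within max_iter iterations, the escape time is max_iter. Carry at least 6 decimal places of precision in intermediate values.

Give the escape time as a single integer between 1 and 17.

z_0 = 0 + 0i, c = 0.8620 + -1.3950i
Iter 1: z = 0.8620 + -1.3950i, |z|^2 = 2.6891
Iter 2: z = -0.3410 + -3.8000i, |z|^2 = 14.5561
Escaped at iteration 2

Answer: 2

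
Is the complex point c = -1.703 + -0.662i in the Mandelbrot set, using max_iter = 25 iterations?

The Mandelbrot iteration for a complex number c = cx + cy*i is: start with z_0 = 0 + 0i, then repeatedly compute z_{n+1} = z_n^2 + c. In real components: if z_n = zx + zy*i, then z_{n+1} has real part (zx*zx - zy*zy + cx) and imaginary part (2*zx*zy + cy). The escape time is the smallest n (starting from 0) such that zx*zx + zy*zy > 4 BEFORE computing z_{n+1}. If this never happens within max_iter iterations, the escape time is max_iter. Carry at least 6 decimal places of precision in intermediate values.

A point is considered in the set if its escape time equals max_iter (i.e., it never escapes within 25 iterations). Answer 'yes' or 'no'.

Answer: no

Derivation:
z_0 = 0 + 0i, c = -1.7030 + -0.6620i
Iter 1: z = -1.7030 + -0.6620i, |z|^2 = 3.3385
Iter 2: z = 0.7590 + 1.5928i, |z|^2 = 3.1130
Iter 3: z = -3.6639 + 1.7557i, |z|^2 = 16.5067
Escaped at iteration 3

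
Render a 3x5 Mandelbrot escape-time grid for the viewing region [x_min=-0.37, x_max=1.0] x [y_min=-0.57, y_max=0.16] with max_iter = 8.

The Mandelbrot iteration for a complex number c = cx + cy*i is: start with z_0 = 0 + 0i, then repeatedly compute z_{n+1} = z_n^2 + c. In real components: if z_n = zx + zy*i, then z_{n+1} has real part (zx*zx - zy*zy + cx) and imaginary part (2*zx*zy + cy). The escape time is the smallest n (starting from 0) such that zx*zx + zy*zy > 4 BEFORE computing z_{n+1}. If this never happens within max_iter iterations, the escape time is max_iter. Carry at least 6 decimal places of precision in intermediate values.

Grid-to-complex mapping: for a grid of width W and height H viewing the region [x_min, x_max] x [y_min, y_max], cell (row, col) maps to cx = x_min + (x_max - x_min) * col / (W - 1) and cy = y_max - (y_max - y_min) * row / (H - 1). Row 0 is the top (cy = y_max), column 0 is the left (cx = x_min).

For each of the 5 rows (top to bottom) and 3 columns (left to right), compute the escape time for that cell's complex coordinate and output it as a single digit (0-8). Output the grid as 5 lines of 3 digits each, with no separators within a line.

(row=0, col=0): c = -0.3700 + 0.1600i → escape time 8
(row=0, col=1): c = 0.3150 + 0.1600i → escape time 8
(row=0, col=2): c = 1.0000 + 0.1600i → escape time 2
(row=1, col=0): c = -0.3700 + -0.0225i → escape time 8
(row=1, col=1): c = 0.3150 + -0.0225i → escape time 8
(row=1, col=2): c = 1.0000 + -0.0225i → escape time 2
(row=2, col=0): c = -0.3700 + -0.2050i → escape time 8
(row=2, col=1): c = 0.3150 + -0.2050i → escape time 8
(row=2, col=2): c = 1.0000 + -0.2050i → escape time 2
(row=3, col=0): c = -0.3700 + -0.3875i → escape time 8
(row=3, col=1): c = 0.3150 + -0.3875i → escape time 8
(row=3, col=2): c = 1.0000 + -0.3875i → escape time 2
(row=4, col=0): c = -0.3700 + -0.5700i → escape time 8
(row=4, col=1): c = 0.3150 + -0.5700i → escape time 8
(row=4, col=2): c = 1.0000 + -0.5700i → escape time 2

Answer: 882
882
882
882
882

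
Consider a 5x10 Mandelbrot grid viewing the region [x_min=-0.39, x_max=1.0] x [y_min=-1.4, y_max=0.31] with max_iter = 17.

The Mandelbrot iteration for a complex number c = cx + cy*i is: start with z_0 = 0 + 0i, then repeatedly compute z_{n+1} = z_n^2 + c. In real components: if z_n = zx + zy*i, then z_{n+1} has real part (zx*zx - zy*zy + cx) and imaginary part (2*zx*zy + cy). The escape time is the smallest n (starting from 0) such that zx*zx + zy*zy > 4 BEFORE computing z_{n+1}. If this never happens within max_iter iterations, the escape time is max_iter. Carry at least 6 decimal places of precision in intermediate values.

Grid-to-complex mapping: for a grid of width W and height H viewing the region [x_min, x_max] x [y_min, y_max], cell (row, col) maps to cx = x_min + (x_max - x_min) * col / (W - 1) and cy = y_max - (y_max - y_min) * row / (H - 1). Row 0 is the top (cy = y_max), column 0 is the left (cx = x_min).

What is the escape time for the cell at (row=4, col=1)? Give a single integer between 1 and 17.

z_0 = 0 + 0i, c = -0.0425 + -0.4500i
Iter 1: z = -0.0425 + -0.4500i, |z|^2 = 0.2043
Iter 2: z = -0.2432 + -0.4118i, |z|^2 = 0.2287
Iter 3: z = -0.1529 + -0.2497i, |z|^2 = 0.0857
Iter 4: z = -0.0815 + -0.3736i, |z|^2 = 0.1462
Iter 5: z = -0.1755 + -0.3891i, |z|^2 = 0.1822
Iter 6: z = -0.1631 + -0.3135i, |z|^2 = 0.1249
Iter 7: z = -0.1141 + -0.3477i, |z|^2 = 0.1340
Iter 8: z = -0.1504 + -0.3706i, |z|^2 = 0.1600
Iter 9: z = -0.1572 + -0.3385i, |z|^2 = 0.1393
Iter 10: z = -0.1324 + -0.3435i, |z|^2 = 0.1355
Iter 11: z = -0.1430 + -0.3590i, |z|^2 = 0.1494
Iter 12: z = -0.1510 + -0.3473i, |z|^2 = 0.1434
Iter 13: z = -0.1403 + -0.3451i, |z|^2 = 0.1388
Iter 14: z = -0.1419 + -0.3531i, |z|^2 = 0.1448
Iter 15: z = -0.1471 + -0.3498i, |z|^2 = 0.1440
Iter 16: z = -0.1432 + -0.3471i, |z|^2 = 0.1410

Answer: 17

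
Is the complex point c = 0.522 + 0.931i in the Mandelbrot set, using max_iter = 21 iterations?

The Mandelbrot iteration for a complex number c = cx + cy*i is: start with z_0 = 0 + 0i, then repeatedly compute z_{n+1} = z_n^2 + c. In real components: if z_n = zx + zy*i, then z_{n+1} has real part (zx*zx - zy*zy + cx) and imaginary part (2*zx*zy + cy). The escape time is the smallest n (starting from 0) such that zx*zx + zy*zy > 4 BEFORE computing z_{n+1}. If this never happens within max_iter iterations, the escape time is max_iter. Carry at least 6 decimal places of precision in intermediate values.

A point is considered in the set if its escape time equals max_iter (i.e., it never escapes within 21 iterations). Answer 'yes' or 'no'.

Answer: no

Derivation:
z_0 = 0 + 0i, c = 0.5220 + 0.9310i
Iter 1: z = 0.5220 + 0.9310i, |z|^2 = 1.1392
Iter 2: z = -0.0723 + 1.9030i, |z|^2 = 3.6265
Iter 3: z = -3.0940 + 0.6559i, |z|^2 = 10.0034
Escaped at iteration 3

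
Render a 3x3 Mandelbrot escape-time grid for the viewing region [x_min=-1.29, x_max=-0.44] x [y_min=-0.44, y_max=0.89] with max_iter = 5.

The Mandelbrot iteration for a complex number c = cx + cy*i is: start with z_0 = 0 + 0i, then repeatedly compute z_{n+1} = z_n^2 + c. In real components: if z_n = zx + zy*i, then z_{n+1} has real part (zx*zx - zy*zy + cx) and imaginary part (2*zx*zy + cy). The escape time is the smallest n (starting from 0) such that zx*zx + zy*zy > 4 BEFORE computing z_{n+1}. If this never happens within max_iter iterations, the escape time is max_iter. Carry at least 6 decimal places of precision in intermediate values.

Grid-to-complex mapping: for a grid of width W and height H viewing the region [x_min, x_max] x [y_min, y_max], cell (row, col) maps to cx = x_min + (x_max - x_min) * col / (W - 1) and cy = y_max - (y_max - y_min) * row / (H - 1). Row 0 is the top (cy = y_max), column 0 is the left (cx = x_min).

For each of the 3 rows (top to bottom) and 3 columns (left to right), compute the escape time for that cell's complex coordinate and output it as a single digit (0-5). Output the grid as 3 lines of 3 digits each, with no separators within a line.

Answer: 335
555
555

Derivation:
(row=0, col=0): c = -1.2900 + 0.8900i → escape time 3
(row=0, col=1): c = -0.8650 + 0.8900i → escape time 3
(row=0, col=2): c = -0.4400 + 0.8900i → escape time 5
(row=1, col=0): c = -1.2900 + 0.2250i → escape time 5
(row=1, col=1): c = -0.8650 + 0.2250i → escape time 5
(row=1, col=2): c = -0.4400 + 0.2250i → escape time 5
(row=2, col=0): c = -1.2900 + -0.4400i → escape time 5
(row=2, col=1): c = -0.8650 + -0.4400i → escape time 5
(row=2, col=2): c = -0.4400 + -0.4400i → escape time 5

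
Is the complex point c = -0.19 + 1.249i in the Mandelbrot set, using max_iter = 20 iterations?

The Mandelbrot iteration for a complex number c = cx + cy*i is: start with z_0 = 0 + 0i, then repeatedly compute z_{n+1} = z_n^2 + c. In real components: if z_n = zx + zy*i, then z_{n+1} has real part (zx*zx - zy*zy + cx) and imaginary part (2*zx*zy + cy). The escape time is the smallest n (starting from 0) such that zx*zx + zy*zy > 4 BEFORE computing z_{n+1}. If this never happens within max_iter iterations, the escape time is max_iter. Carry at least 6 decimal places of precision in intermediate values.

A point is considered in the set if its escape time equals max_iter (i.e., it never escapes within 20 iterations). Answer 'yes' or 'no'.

z_0 = 0 + 0i, c = -0.1900 + 1.2490i
Iter 1: z = -0.1900 + 1.2490i, |z|^2 = 1.5961
Iter 2: z = -1.7139 + 0.7744i, |z|^2 = 3.5371
Iter 3: z = 2.1478 + -1.4054i, |z|^2 = 6.5882
Escaped at iteration 3

Answer: no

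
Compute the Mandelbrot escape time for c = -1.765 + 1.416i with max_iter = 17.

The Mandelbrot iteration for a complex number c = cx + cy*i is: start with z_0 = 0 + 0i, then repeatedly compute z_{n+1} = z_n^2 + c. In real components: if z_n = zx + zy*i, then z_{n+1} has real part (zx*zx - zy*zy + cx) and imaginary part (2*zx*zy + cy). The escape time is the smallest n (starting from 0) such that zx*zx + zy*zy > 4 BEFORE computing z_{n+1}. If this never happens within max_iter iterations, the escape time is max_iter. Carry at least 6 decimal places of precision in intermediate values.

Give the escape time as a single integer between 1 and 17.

Answer: 1

Derivation:
z_0 = 0 + 0i, c = -1.7650 + 1.4160i
Iter 1: z = -1.7650 + 1.4160i, |z|^2 = 5.1203
Escaped at iteration 1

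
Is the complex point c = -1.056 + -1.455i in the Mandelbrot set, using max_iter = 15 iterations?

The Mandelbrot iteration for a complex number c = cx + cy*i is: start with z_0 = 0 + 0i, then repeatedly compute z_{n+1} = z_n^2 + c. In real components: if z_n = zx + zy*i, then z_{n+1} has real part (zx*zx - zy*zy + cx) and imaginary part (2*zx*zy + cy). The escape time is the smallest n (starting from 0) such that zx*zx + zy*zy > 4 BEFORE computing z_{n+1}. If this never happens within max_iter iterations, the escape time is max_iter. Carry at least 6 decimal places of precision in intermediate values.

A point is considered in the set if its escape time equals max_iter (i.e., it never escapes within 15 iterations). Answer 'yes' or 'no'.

Answer: no

Derivation:
z_0 = 0 + 0i, c = -1.0560 + -1.4550i
Iter 1: z = -1.0560 + -1.4550i, |z|^2 = 3.2322
Iter 2: z = -2.0579 + 1.6180i, |z|^2 = 6.8527
Escaped at iteration 2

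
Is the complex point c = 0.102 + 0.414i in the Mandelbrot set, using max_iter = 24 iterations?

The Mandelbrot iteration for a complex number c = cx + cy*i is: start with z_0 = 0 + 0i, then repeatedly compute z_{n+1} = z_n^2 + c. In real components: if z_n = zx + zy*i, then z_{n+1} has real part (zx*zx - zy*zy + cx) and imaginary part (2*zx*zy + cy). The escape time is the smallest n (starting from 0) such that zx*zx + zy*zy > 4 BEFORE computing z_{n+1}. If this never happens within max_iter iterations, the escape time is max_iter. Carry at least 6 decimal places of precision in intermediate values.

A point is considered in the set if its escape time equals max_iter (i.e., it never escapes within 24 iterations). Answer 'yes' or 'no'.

Answer: yes

Derivation:
z_0 = 0 + 0i, c = 0.1020 + 0.4140i
Iter 1: z = 0.1020 + 0.4140i, |z|^2 = 0.1818
Iter 2: z = -0.0590 + 0.4985i, |z|^2 = 0.2519
Iter 3: z = -0.1430 + 0.3552i, |z|^2 = 0.1466
Iter 4: z = -0.0037 + 0.3124i, |z|^2 = 0.0976
Iter 5: z = 0.0044 + 0.4117i, |z|^2 = 0.1695
Iter 6: z = -0.0675 + 0.4176i, |z|^2 = 0.1790
Iter 7: z = -0.0679 + 0.3577i, |z|^2 = 0.1325
Iter 8: z = -0.0213 + 0.3655i, |z|^2 = 0.1340
Iter 9: z = -0.0311 + 0.3984i, |z|^2 = 0.1597
Iter 10: z = -0.0558 + 0.3892i, |z|^2 = 0.1546
Iter 11: z = -0.0464 + 0.3706i, |z|^2 = 0.1395
Iter 12: z = -0.0332 + 0.3796i, |z|^2 = 0.1452
Iter 13: z = -0.0410 + 0.3888i, |z|^2 = 0.1529
Iter 14: z = -0.0475 + 0.3821i, |z|^2 = 0.1483
Iter 15: z = -0.0417 + 0.3777i, |z|^2 = 0.1444
Iter 16: z = -0.0389 + 0.3825i, |z|^2 = 0.1478
Iter 17: z = -0.0428 + 0.3842i, |z|^2 = 0.1495
Iter 18: z = -0.0438 + 0.3811i, |z|^2 = 0.1472
Iter 19: z = -0.0413 + 0.3806i, |z|^2 = 0.1466
Iter 20: z = -0.0412 + 0.3825i, |z|^2 = 0.1480
Iter 21: z = -0.0426 + 0.3825i, |z|^2 = 0.1481
Iter 22: z = -0.0425 + 0.3814i, |z|^2 = 0.1473
Iter 23: z = -0.0416 + 0.3816i, |z|^2 = 0.1473
Did not escape in 24 iterations → in set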